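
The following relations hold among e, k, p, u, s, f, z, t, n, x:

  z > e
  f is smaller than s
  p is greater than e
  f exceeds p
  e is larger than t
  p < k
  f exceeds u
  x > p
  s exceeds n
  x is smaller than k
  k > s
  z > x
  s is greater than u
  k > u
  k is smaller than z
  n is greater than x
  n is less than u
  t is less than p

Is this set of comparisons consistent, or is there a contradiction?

consistent

The single ordering t < e < p < x < n < u < f < s < k < z satisfies every listed relation, so no contradiction arises.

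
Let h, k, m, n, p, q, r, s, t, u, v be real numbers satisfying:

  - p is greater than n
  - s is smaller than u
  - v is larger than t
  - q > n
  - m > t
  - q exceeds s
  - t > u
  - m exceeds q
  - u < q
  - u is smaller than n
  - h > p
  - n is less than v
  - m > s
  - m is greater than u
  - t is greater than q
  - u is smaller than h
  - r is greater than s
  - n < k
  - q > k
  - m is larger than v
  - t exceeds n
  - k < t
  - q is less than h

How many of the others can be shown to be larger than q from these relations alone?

4

From q the given relations immediately reach t, h, m.
From those, v — 4 in total.
No other element is forced above q by the given relations, so the count is 4.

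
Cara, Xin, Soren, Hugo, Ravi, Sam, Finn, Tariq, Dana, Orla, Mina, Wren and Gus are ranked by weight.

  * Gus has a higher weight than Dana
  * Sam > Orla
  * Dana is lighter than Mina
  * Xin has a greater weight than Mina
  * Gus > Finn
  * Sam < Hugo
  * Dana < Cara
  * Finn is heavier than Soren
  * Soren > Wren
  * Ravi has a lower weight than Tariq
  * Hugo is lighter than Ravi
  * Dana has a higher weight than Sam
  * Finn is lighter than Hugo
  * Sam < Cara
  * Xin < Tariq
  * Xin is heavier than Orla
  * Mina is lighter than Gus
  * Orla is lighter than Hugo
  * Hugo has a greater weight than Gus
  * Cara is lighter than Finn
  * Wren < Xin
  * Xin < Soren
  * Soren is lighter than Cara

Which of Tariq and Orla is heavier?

Link the given pairs in sequence: Orla < Sam; Sam < Dana; Dana < Mina; Mina < Xin; Xin < Soren; Soren < Cara; Cara < Finn; Finn < Gus; Gus < Hugo; Hugo < Ravi; Ravi < Tariq.
Together: Orla < Sam < Dana < Mina < Xin < Soren < Cara < Finn < Gus < Hugo < Ravi < Tariq.
So Orla < Tariq; Tariq is the heavier of the two.

Tariq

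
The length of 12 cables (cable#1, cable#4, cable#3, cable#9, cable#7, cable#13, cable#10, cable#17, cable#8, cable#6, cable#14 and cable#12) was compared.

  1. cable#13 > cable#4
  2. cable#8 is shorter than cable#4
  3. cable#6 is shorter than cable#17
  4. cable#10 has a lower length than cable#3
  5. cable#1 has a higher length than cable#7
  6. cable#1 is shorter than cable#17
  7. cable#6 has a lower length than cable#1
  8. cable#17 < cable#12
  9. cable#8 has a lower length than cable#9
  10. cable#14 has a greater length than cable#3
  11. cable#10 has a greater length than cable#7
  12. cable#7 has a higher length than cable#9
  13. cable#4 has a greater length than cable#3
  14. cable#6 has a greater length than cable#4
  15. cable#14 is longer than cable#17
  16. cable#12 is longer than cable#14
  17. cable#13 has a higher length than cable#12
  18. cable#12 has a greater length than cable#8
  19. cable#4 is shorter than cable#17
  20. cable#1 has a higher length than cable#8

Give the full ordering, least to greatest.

Each adjacent pair is fixed by a given relation: cable#8 < cable#9; cable#9 < cable#7; cable#7 < cable#10; cable#10 < cable#3; cable#3 < cable#4; cable#4 < cable#6; cable#6 < cable#1; cable#1 < cable#17; cable#17 < cable#14; cable#14 < cable#12; cable#12 < cable#13. Chaining them end to end gives the full order.

cable#8 < cable#9 < cable#7 < cable#10 < cable#3 < cable#4 < cable#6 < cable#1 < cable#17 < cable#14 < cable#12 < cable#13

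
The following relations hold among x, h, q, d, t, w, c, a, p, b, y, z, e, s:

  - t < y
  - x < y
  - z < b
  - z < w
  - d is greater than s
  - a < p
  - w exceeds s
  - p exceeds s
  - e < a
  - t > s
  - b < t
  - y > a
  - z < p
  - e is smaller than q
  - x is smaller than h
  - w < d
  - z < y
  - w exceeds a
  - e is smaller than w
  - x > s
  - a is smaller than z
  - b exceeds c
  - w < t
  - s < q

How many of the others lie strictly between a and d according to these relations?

The relations place a below d. An element lies strictly between them when it is forced above a and also forced below d.
Above a: {z, b, p, w, t, y}. Below d: {e, z, s, w}.
Intersection: {z, w} — 2.

2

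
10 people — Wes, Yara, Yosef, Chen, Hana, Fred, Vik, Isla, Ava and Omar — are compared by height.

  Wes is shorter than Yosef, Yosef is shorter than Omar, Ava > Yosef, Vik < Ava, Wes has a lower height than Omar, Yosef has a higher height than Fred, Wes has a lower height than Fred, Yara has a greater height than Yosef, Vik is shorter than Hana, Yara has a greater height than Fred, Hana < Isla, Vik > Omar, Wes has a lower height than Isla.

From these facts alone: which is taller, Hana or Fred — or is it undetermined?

Following the relations from Fred: Fred < Yosef < Omar < Vik < Hana.
So Hana is taller.

Hana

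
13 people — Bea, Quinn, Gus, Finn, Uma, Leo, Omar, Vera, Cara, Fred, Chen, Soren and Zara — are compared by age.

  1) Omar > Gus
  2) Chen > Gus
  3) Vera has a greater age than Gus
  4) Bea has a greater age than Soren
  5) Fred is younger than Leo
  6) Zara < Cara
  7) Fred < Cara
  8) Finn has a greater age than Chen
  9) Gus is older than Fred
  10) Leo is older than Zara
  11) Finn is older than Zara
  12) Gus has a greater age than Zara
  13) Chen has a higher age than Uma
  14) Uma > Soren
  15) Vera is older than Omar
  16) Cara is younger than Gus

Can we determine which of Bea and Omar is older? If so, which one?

Following every chain through Omar: above Omar we get Vera; below Omar we get Zara, Fred, Cara, Gus.
Bea is not reached, and no chain runs the other way from Bea to Omar.
So the given relations leave the order of Omar and Bea undetermined.

undetermined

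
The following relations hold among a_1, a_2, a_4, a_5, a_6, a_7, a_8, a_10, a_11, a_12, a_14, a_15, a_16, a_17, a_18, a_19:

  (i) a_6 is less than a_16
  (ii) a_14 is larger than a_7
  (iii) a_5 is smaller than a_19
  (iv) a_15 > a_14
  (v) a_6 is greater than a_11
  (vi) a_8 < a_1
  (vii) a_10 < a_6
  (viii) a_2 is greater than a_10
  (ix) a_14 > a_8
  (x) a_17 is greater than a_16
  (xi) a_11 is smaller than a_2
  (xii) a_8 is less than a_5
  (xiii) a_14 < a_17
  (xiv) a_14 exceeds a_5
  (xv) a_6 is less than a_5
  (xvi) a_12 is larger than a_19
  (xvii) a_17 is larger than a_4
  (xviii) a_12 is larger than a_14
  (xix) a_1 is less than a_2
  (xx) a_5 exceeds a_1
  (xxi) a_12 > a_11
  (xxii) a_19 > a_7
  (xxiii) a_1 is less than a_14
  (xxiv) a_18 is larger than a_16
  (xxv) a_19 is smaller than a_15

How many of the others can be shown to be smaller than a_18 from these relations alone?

4

Directly below a_18: a_16.
One step further: a_6 (2 so far).
One step further: a_10, a_11 (4 so far).
Nothing else is reachable below a_18; 4 in all.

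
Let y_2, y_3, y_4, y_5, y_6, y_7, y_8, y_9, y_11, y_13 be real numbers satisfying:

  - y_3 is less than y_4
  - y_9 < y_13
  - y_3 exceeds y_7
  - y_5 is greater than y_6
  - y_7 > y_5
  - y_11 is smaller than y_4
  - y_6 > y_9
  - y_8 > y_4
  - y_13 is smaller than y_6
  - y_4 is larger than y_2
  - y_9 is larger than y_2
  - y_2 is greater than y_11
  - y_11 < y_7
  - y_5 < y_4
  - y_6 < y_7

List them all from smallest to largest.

The consecutive links are each given: y_11 < y_2; y_2 < y_9; y_9 < y_13; y_13 < y_6; y_6 < y_5; y_5 < y_7; y_7 < y_3; y_3 < y_4; y_4 < y_8.

y_11 < y_2 < y_9 < y_13 < y_6 < y_5 < y_7 < y_3 < y_4 < y_8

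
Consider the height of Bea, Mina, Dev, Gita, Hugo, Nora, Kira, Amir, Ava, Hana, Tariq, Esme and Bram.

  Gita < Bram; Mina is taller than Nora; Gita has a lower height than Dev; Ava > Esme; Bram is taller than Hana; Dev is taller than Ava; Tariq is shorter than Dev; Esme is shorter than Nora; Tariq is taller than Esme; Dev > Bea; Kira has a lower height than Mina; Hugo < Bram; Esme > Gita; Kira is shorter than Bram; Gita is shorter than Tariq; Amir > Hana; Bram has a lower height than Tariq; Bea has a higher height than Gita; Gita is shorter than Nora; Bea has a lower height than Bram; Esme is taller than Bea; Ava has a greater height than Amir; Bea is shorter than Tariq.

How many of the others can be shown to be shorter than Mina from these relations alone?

Directly below Mina: Kira, Nora.
One step further: Gita, Esme (4 so far).
One step further: Bea (5 so far).
No other element is forced below Mina by the given relations, so the count is 5.

5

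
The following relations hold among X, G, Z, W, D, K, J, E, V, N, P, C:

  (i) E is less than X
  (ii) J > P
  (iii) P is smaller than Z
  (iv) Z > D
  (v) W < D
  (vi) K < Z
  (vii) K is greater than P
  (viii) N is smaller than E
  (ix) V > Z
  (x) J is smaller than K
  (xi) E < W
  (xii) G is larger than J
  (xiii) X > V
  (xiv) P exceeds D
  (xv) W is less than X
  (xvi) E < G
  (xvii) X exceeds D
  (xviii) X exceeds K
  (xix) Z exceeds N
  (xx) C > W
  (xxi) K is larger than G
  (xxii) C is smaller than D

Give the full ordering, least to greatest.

N < E < W < C < D < P < J < G < K < Z < V < X

The consecutive links are each given: N < E; E < W; W < C; C < D; D < P; P < J; J < G; G < K; K < Z; Z < V; V < X.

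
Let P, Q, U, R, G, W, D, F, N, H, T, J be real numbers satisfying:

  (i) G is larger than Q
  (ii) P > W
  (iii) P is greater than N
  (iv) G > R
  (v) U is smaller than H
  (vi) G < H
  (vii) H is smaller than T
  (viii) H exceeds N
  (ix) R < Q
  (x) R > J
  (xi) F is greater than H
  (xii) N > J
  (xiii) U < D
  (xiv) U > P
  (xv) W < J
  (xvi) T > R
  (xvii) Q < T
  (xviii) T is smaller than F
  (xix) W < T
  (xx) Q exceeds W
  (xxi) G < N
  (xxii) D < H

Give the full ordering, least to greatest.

W < J < R < Q < G < N < P < U < D < H < T < F

Nothing is placed below W, so it is least; from there W < J; J < R; R < Q; Q < G; G < N; N < P; P < U; U < D; D < H; H < T; T < F, each given directly.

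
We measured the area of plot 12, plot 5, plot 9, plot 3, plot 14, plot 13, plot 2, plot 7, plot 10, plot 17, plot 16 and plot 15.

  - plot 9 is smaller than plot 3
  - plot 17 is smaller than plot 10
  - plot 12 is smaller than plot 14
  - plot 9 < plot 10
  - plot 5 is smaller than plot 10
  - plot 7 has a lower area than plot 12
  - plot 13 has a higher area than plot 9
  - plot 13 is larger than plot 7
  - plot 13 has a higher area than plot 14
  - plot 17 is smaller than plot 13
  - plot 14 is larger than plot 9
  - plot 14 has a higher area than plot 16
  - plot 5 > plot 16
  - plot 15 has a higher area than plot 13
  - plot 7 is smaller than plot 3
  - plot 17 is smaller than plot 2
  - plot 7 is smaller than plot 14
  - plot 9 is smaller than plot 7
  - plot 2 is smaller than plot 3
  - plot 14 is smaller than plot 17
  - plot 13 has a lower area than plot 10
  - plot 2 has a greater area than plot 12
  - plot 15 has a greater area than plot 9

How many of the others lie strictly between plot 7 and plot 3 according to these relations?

The relations place plot 7 below plot 3. An element lies strictly between them when it is forced above plot 7 and also forced below plot 3.
Above plot 7: {plot 12, plot 14, plot 17, plot 2, plot 13, plot 15, plot 10}. Below plot 3: {plot 16, plot 9, plot 12, plot 14, plot 17, plot 2}.
Intersection: {plot 12, plot 14, plot 17, plot 2} — 4.

4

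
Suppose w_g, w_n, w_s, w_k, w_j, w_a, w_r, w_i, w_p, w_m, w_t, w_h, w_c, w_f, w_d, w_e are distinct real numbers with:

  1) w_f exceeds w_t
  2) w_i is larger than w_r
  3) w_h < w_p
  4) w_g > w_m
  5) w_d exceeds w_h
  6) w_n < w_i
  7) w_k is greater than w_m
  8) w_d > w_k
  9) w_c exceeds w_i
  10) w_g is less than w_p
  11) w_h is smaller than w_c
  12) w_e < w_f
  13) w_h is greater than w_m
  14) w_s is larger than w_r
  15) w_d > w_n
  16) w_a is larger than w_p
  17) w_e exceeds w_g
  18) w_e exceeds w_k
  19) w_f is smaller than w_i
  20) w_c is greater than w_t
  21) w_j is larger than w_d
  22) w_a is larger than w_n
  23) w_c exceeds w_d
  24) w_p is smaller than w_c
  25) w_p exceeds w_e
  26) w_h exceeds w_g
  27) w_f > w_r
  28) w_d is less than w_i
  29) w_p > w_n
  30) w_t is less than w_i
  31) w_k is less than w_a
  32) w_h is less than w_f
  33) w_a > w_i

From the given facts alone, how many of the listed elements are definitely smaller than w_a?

12

The elements the relations force below w_a are w_m, w_k, w_n, w_g, w_h, w_r, w_e, w_t, w_p, w_d, w_f, w_i — no chain reaches any other.
That is 12.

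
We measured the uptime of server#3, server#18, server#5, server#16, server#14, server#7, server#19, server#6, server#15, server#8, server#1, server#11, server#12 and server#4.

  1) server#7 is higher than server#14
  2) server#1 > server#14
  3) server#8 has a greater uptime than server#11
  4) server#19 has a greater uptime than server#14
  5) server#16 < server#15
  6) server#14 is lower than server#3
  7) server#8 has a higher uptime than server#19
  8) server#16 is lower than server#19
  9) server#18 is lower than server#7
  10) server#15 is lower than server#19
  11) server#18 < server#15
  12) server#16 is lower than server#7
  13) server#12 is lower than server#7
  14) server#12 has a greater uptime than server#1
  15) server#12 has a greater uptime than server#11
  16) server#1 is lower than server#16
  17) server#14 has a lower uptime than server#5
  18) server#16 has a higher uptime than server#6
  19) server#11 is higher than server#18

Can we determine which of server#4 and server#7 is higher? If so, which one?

Following every chain through server#4: nothing is chained to server#4.
server#7 is not reached, and no chain runs the other way from server#7 to server#4.
So the given relations leave the order of server#4 and server#7 undetermined.

undetermined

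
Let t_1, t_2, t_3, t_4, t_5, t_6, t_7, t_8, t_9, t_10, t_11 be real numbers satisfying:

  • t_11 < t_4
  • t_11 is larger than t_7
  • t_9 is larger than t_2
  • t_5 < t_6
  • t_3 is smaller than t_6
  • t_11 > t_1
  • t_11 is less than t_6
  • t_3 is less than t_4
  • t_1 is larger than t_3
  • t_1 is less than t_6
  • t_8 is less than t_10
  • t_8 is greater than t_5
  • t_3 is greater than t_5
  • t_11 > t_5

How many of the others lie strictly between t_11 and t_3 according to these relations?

Chaining upward from t_3 reaches: t_1, t_4, t_6.
Chaining downward from t_11 reaches: t_5, t_1, t_7.
Strictly between t_3 and t_11 are those in both lists: t_1 — 1 element.

1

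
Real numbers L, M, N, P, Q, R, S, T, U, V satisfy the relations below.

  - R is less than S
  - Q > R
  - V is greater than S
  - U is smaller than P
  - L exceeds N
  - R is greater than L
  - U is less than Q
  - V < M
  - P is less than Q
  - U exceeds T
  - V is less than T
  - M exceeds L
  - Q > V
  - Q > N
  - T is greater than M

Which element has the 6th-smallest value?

M

Piecing the relations together gives one ordering: N < L < R < S < V < M < T < U < P < Q.
Counting 6 from the smallest end gives M.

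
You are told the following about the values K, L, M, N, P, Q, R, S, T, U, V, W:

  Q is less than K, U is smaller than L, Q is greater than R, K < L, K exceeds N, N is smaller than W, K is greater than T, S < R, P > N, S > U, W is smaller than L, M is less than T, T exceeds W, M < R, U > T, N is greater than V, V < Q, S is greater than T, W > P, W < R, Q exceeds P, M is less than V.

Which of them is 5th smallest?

W

The consecutive relations fix a unique order: M < V < N < P < W < T < U < S < R < Q < K < L.
The 5th smallest is W.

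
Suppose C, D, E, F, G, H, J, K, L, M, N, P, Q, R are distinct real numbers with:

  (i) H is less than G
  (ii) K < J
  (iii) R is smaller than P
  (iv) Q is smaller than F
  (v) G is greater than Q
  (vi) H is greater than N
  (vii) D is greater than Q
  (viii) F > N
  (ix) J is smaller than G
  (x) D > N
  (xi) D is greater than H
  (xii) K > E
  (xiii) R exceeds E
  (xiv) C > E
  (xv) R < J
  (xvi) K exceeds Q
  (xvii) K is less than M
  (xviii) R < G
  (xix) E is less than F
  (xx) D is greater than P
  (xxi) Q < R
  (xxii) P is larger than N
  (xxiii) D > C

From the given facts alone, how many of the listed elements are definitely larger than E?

From E the given relations immediately reach C, K, R, F.
From those, P, J, M, G, D — 9 in total.
No other element is forced above E by the given relations, so the count is 9.

9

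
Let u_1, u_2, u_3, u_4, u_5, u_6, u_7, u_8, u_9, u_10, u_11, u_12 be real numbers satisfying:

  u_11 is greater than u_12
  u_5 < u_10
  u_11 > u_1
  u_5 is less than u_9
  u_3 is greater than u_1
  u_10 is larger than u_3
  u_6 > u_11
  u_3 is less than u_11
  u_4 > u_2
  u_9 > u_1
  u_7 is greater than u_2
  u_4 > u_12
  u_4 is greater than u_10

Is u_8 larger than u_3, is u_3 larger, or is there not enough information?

undetermined

Following every chain through u_3: above u_3 we get u_10, u_11, u_6, u_4; below u_3 we get u_1.
u_8 is not reached, and no chain runs the other way from u_8 to u_3.
So the given relations leave the order of u_3 and u_8 undetermined.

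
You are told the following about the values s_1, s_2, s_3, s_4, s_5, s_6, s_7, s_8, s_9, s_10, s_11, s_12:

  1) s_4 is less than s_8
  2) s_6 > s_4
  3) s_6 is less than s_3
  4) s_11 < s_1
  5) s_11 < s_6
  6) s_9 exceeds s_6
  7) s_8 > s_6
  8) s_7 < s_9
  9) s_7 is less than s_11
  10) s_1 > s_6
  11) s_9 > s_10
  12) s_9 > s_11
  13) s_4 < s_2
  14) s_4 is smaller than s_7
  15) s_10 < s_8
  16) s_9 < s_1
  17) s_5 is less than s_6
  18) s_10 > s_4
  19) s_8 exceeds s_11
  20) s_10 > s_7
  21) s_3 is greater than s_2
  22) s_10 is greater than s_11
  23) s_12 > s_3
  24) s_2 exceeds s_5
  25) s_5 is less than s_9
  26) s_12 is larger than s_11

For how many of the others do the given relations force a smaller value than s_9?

From s_9 the given relations immediately reach s_5, s_7, s_11, s_6, s_10.
From those, s_4 — 6 in total.
Nothing else is reachable below s_9; 6 in all.

6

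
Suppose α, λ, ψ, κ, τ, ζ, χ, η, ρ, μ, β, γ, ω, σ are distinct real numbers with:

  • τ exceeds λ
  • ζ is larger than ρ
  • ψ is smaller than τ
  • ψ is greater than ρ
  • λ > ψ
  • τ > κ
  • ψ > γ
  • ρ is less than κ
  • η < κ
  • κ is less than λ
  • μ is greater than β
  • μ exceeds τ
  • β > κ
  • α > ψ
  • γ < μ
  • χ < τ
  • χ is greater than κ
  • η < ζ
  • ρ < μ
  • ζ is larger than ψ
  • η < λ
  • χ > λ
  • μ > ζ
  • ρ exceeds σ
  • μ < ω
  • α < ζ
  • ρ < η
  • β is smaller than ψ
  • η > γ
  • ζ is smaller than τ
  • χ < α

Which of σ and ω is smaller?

The relevant relations are σ < ρ; ρ < η; η < κ; κ < β; β < ψ; ψ < λ; λ < χ; χ < α; α < ζ; ζ < τ; τ < μ; μ < ω.
Together: σ < ρ < η < κ < β < ψ < λ < χ < α < ζ < τ < μ < ω.
So σ < ω; σ is the smaller of the two.

σ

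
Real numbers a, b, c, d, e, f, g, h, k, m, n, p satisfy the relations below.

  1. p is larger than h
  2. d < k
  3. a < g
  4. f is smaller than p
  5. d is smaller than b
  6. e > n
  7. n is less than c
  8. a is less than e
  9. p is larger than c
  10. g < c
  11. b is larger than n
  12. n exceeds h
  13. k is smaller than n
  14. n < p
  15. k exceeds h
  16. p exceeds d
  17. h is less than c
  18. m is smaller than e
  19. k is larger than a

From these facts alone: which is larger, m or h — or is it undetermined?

Following every chain through h: above h we get k, n, b, e, c, p.
m is not reached, and no chain runs the other way from m to h.
So the given relations leave the order of h and m undetermined.

undetermined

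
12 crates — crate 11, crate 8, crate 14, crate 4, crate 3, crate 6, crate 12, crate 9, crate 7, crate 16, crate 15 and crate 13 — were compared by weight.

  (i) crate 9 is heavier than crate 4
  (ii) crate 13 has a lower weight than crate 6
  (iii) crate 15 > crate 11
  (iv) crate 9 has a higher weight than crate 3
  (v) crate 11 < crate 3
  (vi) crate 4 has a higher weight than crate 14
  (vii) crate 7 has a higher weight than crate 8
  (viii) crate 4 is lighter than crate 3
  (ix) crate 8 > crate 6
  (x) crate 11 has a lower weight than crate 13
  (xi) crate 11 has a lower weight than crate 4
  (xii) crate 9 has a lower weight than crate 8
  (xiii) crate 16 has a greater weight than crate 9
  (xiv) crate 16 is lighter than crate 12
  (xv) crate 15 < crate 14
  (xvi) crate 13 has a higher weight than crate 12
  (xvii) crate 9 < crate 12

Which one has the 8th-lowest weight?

crate 12

The consecutive relations fix a unique order: crate 11 < crate 15 < crate 14 < crate 4 < crate 3 < crate 9 < crate 16 < crate 12 < crate 13 < crate 6 < crate 8 < crate 7.
The 8th smallest is crate 12.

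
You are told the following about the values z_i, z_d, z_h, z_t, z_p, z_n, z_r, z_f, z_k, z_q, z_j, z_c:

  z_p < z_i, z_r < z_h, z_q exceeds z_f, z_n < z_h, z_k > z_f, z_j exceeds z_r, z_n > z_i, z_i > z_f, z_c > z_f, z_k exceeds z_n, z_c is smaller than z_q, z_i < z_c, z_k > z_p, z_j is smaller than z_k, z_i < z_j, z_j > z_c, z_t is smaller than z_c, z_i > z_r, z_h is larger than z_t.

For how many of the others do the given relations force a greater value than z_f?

The elements the relations force above z_f are z_i, z_n, z_h, z_c, z_j, z_k, z_q — no chain reaches any other.
That is 7.

7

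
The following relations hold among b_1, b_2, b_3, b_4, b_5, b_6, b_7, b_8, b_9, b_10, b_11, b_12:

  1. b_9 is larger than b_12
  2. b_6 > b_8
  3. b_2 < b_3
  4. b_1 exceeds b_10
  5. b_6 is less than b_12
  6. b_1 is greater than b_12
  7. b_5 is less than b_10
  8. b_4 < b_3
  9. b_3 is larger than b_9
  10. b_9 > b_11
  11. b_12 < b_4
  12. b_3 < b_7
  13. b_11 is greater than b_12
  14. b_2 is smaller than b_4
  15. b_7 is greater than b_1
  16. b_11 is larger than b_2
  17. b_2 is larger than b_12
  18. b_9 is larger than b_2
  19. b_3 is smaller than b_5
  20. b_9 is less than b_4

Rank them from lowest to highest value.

Nothing is placed below b_8, so it is least; from there b_8 < b_6; b_6 < b_12; b_12 < b_2; b_2 < b_11; b_11 < b_9; b_9 < b_4; b_4 < b_3; b_3 < b_5; b_5 < b_10; b_10 < b_1; b_1 < b_7, each given directly.

b_8 < b_6 < b_12 < b_2 < b_11 < b_9 < b_4 < b_3 < b_5 < b_10 < b_1 < b_7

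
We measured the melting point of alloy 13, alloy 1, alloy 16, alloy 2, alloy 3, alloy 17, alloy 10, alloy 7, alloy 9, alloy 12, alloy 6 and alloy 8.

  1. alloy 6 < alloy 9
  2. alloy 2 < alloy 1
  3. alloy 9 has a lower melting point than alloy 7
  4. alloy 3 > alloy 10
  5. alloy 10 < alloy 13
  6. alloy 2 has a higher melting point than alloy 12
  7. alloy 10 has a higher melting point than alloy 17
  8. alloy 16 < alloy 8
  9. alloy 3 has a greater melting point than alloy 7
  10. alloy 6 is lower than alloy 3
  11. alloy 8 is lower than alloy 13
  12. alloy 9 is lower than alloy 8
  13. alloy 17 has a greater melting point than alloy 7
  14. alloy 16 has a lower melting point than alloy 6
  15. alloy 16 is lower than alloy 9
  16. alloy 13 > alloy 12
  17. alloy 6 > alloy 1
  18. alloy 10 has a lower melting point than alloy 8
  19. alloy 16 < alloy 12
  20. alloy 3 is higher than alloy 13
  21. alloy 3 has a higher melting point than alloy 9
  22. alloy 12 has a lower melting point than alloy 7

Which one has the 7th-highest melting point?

alloy 9

Chaining the given pairs: alloy 16 < alloy 12 < alloy 2 < alloy 1 < alloy 6 < alloy 9 < alloy 7 < alloy 17 < alloy 10 < alloy 8 < alloy 13 < alloy 3.
The 7th largest is alloy 9.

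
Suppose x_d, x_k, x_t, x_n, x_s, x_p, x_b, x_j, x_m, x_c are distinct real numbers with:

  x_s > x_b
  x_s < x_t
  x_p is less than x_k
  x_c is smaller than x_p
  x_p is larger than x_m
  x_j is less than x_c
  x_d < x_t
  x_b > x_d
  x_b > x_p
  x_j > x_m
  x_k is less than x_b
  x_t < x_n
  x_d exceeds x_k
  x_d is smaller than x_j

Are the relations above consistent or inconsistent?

We have x_d < x_j stated directly, yet also x_j < x_c < x_p < x_k < x_d by chaining the others — so x_j < x_d. Contradiction.

inconsistent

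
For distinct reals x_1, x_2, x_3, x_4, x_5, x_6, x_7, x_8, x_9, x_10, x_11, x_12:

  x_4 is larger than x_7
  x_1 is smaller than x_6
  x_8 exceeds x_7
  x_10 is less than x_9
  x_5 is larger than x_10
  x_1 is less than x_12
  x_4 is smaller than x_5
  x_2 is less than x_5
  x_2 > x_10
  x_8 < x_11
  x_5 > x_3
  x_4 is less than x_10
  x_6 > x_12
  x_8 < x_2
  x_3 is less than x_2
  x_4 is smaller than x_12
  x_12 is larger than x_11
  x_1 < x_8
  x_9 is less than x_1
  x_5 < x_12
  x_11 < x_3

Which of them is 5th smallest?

x_1

Piecing the relations together gives one ordering: x_7 < x_4 < x_10 < x_9 < x_1 < x_8 < x_11 < x_3 < x_2 < x_5 < x_12 < x_6.
Counting 5 from the smallest end gives x_1.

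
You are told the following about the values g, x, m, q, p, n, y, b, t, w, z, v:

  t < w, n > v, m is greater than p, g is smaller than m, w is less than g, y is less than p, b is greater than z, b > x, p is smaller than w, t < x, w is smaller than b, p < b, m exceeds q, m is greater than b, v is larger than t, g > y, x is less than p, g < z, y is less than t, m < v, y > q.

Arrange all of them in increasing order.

Each adjacent pair is fixed by a given relation: q < y; y < t; t < x; x < p; p < w; w < g; g < z; z < b; b < m; m < v; v < n. Chaining them end to end gives the full order.

q < y < t < x < p < w < g < z < b < m < v < n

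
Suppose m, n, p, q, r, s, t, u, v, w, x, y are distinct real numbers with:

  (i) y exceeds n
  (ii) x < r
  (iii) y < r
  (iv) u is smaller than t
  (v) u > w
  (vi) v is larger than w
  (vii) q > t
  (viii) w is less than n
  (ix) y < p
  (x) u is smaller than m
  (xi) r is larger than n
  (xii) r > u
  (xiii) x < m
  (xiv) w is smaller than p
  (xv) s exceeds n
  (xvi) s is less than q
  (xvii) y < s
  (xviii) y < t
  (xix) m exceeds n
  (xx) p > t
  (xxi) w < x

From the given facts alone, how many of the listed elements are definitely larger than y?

The elements the relations force above y are s, t, r, p, q — no chain reaches any other.
That is 5.

5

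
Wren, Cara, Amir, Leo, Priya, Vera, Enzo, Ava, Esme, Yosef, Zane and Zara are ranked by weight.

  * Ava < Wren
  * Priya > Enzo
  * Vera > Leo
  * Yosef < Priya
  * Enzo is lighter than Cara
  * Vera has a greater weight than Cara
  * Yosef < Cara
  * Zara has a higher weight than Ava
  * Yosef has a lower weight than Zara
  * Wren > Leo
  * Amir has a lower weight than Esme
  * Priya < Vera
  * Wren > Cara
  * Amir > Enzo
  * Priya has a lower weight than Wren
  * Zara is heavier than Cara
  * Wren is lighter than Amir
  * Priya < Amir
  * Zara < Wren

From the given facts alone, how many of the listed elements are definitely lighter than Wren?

From Wren the given relations immediately reach Ava, Leo, Priya, Cara, Zara.
From those, Yosef, Enzo — 7 in total.
No other element is forced below Wren by the given relations, so the count is 7.

7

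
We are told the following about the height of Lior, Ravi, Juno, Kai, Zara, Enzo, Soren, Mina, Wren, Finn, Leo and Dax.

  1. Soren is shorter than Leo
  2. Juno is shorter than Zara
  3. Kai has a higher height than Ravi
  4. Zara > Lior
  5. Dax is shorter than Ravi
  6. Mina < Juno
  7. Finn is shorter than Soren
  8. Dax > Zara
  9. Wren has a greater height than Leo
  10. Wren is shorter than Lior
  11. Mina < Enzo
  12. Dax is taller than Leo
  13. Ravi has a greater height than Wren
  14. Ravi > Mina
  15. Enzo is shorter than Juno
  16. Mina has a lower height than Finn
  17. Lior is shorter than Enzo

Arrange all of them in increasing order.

Mina < Finn < Soren < Leo < Wren < Lior < Enzo < Juno < Zara < Dax < Ravi < Kai

Nothing is placed below Mina, so it is least; from there Mina < Finn; Finn < Soren; Soren < Leo; Leo < Wren; Wren < Lior; Lior < Enzo; Enzo < Juno; Juno < Zara; Zara < Dax; Dax < Ravi; Ravi < Kai, each given directly.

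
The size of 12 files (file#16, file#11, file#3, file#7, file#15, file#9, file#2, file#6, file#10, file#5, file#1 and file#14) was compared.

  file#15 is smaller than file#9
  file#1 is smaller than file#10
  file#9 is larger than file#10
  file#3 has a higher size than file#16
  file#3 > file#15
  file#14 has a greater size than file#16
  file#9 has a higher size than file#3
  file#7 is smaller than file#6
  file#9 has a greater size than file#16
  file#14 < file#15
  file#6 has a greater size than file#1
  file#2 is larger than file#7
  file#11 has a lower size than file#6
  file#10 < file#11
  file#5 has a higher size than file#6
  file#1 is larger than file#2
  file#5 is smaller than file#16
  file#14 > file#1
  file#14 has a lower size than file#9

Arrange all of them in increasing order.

file#7 < file#2 < file#1 < file#10 < file#11 < file#6 < file#5 < file#16 < file#14 < file#15 < file#3 < file#9

Each adjacent pair is fixed by a given relation: file#7 < file#2; file#2 < file#1; file#1 < file#10; file#10 < file#11; file#11 < file#6; file#6 < file#5; file#5 < file#16; file#16 < file#14; file#14 < file#15; file#15 < file#3; file#3 < file#9. Chaining them end to end gives the full order.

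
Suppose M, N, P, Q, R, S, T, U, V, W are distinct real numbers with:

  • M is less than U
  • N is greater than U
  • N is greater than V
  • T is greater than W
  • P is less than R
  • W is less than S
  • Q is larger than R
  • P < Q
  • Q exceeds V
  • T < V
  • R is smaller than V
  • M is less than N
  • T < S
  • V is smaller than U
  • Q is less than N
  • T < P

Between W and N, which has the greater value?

N

Following the relations from W: W < T < P < R < V < Q < N.
So W < N; N is the larger of the two.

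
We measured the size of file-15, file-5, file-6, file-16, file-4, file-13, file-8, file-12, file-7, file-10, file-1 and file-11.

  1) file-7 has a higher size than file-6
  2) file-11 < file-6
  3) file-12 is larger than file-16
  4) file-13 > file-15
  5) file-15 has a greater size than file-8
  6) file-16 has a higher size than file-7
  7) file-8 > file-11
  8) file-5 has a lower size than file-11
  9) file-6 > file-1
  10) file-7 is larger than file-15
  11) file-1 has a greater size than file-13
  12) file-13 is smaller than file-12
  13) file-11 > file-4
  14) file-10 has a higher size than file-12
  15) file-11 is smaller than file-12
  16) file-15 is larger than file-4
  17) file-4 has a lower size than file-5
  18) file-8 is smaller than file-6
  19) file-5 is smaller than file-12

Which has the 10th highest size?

Piecing the relations together gives one ordering: file-4 < file-5 < file-11 < file-8 < file-15 < file-13 < file-1 < file-6 < file-7 < file-16 < file-12 < file-10.
Counting 10 from the largest end gives file-11.

file-11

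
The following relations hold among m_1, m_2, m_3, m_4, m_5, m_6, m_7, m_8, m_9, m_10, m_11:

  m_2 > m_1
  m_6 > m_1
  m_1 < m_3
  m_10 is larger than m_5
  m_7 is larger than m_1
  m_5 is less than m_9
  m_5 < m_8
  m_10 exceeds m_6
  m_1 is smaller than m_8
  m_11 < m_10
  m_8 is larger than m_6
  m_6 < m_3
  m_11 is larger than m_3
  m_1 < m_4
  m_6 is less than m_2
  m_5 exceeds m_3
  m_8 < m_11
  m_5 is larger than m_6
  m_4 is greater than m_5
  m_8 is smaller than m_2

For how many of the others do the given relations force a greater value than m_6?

8

From m_6 the given relations immediately reach m_3, m_5, m_8, m_2, m_10.
From those, m_4, m_9, m_11 — 8 in total.
Nothing else is reachable above m_6; 8 in all.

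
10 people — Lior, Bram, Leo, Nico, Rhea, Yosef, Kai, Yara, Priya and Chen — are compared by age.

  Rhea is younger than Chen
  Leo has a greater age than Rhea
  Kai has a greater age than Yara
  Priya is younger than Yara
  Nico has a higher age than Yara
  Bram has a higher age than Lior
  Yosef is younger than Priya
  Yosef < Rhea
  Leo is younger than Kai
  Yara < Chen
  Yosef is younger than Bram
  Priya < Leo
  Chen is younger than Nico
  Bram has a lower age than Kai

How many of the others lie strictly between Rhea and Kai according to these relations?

The relations place Rhea below Kai. An element lies strictly between them when it is forced above Rhea and also forced below Kai.
Above Rhea: {Leo, Chen, Nico}. Below Kai: {Yosef, Priya, Yara, Leo, Lior, Bram}.
Intersection: {Leo} — 1.

1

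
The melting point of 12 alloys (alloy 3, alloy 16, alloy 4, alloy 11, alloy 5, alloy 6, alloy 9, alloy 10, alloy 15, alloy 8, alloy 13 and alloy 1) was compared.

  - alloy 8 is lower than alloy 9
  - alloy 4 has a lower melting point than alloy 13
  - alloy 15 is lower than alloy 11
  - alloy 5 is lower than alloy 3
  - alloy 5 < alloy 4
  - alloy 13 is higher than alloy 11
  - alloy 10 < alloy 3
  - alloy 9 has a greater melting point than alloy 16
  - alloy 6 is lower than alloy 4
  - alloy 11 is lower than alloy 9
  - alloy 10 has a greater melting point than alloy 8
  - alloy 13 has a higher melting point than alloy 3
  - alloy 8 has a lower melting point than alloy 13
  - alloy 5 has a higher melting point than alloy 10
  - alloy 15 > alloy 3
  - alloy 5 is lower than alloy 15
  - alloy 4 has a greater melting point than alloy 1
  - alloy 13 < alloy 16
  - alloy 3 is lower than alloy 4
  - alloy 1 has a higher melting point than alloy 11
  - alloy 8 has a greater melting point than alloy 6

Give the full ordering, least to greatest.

The consecutive links are each given: alloy 6 < alloy 8; alloy 8 < alloy 10; alloy 10 < alloy 5; alloy 5 < alloy 3; alloy 3 < alloy 15; alloy 15 < alloy 11; alloy 11 < alloy 1; alloy 1 < alloy 4; alloy 4 < alloy 13; alloy 13 < alloy 16; alloy 16 < alloy 9.

alloy 6 < alloy 8 < alloy 10 < alloy 5 < alloy 3 < alloy 15 < alloy 11 < alloy 1 < alloy 4 < alloy 13 < alloy 16 < alloy 9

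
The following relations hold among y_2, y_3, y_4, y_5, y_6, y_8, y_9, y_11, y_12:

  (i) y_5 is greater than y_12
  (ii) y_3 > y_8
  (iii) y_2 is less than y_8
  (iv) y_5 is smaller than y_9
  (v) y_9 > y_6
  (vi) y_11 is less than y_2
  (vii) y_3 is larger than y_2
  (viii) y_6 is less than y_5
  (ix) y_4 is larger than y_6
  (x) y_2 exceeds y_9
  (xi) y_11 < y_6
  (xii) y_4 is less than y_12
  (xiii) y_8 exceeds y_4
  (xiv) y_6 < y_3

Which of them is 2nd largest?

The consecutive relations fix a unique order: y_11 < y_6 < y_4 < y_12 < y_5 < y_9 < y_2 < y_8 < y_3.
The 2nd largest is y_8.

y_8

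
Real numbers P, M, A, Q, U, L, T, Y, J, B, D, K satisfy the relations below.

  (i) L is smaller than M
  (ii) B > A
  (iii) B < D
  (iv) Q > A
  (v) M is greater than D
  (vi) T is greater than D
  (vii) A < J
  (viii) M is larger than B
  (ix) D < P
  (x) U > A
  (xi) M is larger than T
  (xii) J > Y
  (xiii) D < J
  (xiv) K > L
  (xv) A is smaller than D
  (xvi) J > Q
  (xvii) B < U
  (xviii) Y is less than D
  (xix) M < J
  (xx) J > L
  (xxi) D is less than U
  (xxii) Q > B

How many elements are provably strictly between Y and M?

The relations place Y below M. An element lies strictly between them when it is forced above Y and also forced below M.
Above Y: {D, T, P, J, U}. Below M: {A, L, B, D, T}.
Intersection: {D, T} — 2.

2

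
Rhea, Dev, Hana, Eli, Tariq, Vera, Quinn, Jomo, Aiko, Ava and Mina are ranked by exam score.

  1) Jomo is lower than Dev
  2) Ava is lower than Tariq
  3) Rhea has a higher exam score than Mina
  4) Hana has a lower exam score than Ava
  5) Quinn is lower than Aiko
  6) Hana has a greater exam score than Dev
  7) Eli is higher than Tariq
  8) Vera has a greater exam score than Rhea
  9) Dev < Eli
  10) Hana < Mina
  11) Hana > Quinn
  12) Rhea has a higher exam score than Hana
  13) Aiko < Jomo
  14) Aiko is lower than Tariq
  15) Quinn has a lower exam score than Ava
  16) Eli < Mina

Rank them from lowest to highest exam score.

The consecutive links are each given: Quinn < Aiko; Aiko < Jomo; Jomo < Dev; Dev < Hana; Hana < Ava; Ava < Tariq; Tariq < Eli; Eli < Mina; Mina < Rhea; Rhea < Vera.

Quinn < Aiko < Jomo < Dev < Hana < Ava < Tariq < Eli < Mina < Rhea < Vera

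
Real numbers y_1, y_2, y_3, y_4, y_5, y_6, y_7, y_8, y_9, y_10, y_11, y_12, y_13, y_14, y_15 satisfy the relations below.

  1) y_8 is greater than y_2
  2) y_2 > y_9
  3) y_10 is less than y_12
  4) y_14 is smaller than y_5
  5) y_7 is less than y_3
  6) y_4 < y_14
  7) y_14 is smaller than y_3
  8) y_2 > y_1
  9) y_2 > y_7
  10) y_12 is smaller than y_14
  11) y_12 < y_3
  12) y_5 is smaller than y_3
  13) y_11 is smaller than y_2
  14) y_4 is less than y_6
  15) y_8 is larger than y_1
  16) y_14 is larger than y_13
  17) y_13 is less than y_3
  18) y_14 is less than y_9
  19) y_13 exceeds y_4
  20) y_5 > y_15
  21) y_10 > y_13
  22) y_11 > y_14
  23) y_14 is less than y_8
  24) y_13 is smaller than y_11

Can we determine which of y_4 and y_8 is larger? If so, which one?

y_8

Following the relations from y_4: y_4 < y_13 < y_11 < y_2 < y_8.
So y_8 is larger.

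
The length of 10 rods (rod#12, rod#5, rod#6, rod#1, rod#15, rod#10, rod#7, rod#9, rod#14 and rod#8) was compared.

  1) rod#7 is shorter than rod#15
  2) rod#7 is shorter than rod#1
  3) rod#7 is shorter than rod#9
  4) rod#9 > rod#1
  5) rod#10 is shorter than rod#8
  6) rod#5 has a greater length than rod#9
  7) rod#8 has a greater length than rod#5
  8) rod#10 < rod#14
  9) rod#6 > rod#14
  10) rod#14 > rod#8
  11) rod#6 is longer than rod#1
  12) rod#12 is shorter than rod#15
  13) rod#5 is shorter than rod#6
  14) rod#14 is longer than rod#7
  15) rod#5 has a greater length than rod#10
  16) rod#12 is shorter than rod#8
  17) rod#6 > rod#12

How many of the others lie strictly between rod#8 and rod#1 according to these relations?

Chaining upward from rod#1 reaches: rod#9, rod#5, rod#14, rod#6.
Chaining downward from rod#8 reaches: rod#7, rod#12, rod#10, rod#9, rod#5.
Strictly between rod#1 and rod#8 are those in both lists: rod#9, rod#5 — 2 elements.

2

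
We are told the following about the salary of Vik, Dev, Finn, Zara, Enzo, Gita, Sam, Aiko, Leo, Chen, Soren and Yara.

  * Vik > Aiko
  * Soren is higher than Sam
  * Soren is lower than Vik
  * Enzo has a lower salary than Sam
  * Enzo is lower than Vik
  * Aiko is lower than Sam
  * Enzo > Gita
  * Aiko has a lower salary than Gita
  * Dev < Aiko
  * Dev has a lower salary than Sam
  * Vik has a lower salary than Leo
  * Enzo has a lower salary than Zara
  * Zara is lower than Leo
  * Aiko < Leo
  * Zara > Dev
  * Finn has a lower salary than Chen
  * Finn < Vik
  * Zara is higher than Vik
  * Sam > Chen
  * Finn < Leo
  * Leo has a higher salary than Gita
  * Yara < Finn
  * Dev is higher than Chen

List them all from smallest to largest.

Yara < Finn < Chen < Dev < Aiko < Gita < Enzo < Sam < Soren < Vik < Zara < Leo

Each adjacent pair is fixed by a given relation: Yara < Finn; Finn < Chen; Chen < Dev; Dev < Aiko; Aiko < Gita; Gita < Enzo; Enzo < Sam; Sam < Soren; Soren < Vik; Vik < Zara; Zara < Leo. Chaining them end to end gives the full order.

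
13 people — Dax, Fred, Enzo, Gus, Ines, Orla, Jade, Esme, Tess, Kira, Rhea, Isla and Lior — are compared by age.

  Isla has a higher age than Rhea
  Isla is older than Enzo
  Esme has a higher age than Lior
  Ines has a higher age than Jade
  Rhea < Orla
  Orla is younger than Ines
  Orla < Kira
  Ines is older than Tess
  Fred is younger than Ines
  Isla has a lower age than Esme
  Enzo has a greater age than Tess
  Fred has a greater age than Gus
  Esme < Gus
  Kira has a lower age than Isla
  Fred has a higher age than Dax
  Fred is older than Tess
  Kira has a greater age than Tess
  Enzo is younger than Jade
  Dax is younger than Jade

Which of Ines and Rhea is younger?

The relevant relations are Rhea < Isla; Isla < Esme; Esme < Gus; Gus < Fred; Fred < Ines.
Chaining these gives Rhea < Isla < Esme < Gus < Fred < Ines.
So Rhea < Ines; Rhea is the younger of the two.

Rhea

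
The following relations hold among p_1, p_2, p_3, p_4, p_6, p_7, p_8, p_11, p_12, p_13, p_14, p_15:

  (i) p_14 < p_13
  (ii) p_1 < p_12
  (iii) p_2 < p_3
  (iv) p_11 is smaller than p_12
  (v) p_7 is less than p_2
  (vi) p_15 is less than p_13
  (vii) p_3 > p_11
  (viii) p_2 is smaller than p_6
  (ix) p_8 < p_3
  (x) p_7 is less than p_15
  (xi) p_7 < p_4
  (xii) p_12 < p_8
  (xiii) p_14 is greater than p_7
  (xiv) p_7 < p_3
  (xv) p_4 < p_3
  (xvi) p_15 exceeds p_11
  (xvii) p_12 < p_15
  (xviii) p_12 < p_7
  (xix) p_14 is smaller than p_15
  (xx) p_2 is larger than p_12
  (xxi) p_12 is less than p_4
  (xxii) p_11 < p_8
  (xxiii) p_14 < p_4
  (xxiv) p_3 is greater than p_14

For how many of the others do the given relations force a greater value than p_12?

From p_12 the given relations immediately reach p_7, p_2, p_15, p_4, p_8.
From those, p_14, p_6, p_13, p_3 — 9 in total.
No other element is forced above p_12 by the given relations, so the count is 9.

9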